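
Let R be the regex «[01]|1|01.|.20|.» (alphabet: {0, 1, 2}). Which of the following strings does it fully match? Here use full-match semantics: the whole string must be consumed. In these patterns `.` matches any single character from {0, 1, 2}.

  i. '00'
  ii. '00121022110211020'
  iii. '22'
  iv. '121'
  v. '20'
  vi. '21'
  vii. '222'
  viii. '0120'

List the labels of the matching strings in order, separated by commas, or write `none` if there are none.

none

i. '00' → no match
ii → no match
iii. '22' → no match
iv. '121' → no match
v. '20' → no match
vi. '21' → no match
vii. '222' → no match
viii. '0120' → no match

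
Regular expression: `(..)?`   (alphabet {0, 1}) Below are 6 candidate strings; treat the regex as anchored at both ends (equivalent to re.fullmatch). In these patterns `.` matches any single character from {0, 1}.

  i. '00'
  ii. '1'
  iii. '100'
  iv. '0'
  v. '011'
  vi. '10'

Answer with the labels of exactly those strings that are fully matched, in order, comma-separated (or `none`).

i. '00' → match
ii. '1' → no match
iii. '100' → no match
iv. '0' → no match
v. '011' → no match
vi. '10' → match

i, vi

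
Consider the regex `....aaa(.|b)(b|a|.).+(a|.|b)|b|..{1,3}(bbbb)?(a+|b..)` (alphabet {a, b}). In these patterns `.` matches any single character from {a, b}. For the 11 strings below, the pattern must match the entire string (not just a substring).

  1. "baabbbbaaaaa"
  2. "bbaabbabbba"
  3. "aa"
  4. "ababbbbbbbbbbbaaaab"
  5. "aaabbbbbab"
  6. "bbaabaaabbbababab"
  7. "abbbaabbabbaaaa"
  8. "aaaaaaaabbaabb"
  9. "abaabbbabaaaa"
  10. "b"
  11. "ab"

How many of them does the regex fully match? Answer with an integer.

1 → match
2 → no match
3 → no match
4 → no match
5 → match
6 → no match
7 → no match
8 → match
9 → no match
10 → match
11 → no match
Total matched: 4

4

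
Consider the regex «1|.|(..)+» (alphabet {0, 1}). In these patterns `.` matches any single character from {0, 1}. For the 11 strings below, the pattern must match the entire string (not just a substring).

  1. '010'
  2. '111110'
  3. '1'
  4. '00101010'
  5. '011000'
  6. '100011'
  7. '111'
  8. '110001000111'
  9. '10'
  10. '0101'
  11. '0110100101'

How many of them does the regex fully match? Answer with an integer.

9

1 → no match
2 → match
3 → match
4 → match
5 → match
6 → match
7 → no match
8 → match
9 → match
10 → match
11 → match
Total matched: 9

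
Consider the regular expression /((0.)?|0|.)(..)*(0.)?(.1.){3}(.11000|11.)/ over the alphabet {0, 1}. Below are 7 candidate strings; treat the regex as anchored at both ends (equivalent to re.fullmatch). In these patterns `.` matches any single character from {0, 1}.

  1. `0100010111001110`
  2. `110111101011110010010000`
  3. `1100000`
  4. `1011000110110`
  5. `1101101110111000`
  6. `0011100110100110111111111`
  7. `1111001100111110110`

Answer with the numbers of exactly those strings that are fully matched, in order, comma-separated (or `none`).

1 → no match
2 → no match
3. `1100000` → no match
4 → no match
5 → no match
6 → match
7 → no match

6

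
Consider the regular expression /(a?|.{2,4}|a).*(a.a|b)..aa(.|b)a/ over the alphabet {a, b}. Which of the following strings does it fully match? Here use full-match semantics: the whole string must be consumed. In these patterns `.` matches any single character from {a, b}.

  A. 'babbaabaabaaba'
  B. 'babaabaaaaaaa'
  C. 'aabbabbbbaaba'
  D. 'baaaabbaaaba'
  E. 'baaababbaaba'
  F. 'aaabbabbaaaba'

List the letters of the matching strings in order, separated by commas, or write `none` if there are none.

A → match
B → match
C → match
D → match
E → match
F → match

A, B, C, D, E, F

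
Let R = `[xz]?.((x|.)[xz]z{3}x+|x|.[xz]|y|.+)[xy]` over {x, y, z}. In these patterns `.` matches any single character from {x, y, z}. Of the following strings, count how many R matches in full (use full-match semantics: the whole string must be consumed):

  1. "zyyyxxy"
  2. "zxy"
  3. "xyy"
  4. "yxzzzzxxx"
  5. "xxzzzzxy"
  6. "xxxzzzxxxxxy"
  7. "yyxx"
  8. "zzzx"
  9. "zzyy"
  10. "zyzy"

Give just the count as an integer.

10

1 → match
2 → match
3 → match
4 → match
5 → match
6 → match
7 → match
8 → match
9 → match
10 → match
Total matched: 10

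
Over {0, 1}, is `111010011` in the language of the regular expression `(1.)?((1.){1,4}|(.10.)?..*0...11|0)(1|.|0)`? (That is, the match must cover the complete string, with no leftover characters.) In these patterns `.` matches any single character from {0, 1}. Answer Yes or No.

No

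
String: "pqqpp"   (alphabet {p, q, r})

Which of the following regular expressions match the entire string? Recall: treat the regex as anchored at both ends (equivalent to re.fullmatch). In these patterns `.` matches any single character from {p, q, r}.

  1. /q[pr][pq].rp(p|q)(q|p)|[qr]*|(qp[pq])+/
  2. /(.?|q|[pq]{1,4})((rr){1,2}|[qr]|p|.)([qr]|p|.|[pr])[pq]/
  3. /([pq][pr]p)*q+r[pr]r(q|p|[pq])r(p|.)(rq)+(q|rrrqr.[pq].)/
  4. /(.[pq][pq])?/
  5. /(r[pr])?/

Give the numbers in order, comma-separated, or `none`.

1 → no match
2 → match
3 → no match
4 → no match
5 → no match

2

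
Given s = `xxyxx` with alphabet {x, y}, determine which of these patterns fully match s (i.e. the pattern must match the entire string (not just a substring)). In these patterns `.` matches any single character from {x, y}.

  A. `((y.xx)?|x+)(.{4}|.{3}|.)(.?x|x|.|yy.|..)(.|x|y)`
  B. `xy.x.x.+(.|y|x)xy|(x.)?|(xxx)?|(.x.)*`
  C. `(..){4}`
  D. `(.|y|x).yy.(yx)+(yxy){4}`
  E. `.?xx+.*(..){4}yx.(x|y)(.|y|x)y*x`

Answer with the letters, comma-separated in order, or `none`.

A

A → match
B → no match
C → no match
D → no match — must end with `yxy`
E → no match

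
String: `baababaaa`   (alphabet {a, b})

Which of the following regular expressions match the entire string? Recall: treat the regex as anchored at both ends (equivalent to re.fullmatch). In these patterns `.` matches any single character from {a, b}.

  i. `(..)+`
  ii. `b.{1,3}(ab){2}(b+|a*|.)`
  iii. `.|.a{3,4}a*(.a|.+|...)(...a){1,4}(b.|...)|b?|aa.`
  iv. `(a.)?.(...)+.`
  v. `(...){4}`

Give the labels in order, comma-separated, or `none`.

i → no match
ii → match
iii → no match
iv → no match
v → no match

ii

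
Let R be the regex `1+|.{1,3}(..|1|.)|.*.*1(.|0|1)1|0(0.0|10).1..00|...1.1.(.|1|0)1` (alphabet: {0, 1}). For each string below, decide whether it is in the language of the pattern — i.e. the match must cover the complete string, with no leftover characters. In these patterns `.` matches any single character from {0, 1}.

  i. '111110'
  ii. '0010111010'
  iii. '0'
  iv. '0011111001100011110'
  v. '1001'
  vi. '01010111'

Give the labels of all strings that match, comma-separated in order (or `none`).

v, vi

i → no match
ii → no match
iii → no match
iv → no match
v → match
vi → match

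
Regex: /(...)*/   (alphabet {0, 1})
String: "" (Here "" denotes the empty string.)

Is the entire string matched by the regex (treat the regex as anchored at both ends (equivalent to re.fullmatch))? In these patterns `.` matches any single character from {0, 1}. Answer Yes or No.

Yes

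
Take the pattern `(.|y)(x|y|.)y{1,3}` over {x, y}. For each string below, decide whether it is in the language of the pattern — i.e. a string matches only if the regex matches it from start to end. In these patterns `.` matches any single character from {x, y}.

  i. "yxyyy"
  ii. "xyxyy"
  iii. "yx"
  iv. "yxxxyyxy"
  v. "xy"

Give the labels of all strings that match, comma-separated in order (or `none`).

i → match
ii → no match
iii → no match — must end with "y"
iv → no match
v → no match

i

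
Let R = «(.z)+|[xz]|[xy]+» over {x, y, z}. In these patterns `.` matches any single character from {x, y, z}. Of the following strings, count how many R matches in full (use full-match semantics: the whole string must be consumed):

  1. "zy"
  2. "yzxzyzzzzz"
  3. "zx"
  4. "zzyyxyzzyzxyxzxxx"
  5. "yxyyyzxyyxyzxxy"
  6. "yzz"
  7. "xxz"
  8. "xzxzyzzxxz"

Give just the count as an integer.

1

1. "zy" → no match
2. "yzxzyzzzzz" → match
3. "zx" → no match
4 → no match
5 → no match
6. "yzz" → no match
7. "xxz" → no match
8. "xzxzyzzxxz" → no match
Total matched: 1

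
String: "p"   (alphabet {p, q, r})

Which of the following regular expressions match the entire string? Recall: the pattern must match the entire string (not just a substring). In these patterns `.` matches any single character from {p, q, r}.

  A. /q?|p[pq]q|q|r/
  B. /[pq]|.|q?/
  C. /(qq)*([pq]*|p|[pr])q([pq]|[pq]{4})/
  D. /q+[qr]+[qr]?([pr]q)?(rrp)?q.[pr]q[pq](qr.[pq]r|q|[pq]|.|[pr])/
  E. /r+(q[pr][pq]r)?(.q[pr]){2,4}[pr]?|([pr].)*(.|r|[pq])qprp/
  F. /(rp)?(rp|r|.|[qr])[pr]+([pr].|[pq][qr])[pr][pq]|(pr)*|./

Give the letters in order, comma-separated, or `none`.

A → no match
B → match
C → no match
D → no match — must start with "q"
E → no match
F → match

B, F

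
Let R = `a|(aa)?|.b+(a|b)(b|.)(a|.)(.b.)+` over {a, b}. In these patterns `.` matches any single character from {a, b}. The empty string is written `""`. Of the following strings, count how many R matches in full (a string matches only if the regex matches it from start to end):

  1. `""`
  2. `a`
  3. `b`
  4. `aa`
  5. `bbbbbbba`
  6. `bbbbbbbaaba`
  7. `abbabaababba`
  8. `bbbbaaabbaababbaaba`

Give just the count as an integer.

7

1 → match
2 → match
3 → no match
4 → match
5 → match
6 → match
7 → match
8 → match
Total matched: 7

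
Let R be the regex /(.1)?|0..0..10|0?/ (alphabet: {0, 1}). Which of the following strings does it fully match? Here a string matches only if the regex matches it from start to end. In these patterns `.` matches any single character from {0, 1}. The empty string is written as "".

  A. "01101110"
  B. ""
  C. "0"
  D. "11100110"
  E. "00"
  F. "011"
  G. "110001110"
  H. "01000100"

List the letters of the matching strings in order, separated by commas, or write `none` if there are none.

A, B, C

A → match
B → match
C → match
D → no match
E → no match
F → no match
G → no match
H → no match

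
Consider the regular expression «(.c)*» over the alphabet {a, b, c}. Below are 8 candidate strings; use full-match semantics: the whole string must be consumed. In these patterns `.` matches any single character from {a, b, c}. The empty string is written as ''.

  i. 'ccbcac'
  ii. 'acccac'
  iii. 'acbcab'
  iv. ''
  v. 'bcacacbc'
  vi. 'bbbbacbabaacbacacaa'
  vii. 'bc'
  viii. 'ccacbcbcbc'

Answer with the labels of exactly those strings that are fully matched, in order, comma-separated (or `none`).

i, ii, iv, v, vii, viii

i → match
ii → match
iii → no match
iv → match
v → match
vi → no match
vii → match
viii → match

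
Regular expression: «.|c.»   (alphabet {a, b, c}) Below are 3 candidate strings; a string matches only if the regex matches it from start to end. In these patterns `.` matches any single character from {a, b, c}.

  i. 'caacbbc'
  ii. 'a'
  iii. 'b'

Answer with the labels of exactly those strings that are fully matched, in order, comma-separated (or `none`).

i → no match
ii → match
iii → match

ii, iii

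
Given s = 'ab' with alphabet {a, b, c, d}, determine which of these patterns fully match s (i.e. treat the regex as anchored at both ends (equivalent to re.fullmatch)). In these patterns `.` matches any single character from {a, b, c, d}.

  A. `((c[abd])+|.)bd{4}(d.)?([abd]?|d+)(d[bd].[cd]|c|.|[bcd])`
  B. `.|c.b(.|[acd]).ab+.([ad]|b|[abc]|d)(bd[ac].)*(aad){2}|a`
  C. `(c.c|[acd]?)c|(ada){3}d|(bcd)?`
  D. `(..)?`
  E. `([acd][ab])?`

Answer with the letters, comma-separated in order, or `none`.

A → no match
B → no match
C → no match
D → match
E → match

D, E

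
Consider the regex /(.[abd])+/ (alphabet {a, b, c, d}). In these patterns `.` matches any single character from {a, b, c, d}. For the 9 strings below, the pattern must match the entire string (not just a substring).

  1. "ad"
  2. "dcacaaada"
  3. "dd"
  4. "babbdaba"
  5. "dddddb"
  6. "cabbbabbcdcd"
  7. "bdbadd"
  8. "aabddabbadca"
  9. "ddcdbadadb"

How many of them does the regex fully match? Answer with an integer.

1. "ad" → match
2. "dcacaaada" → no match
3. "dd" → match
4. "babbdaba" → match
5. "dddddb" → match
6. "cabbbabbcdcd" → match
7. "bdbadd" → match
8. "aabddabbadca" → match
9. "ddcdbadadb" → match
Total matched: 8

8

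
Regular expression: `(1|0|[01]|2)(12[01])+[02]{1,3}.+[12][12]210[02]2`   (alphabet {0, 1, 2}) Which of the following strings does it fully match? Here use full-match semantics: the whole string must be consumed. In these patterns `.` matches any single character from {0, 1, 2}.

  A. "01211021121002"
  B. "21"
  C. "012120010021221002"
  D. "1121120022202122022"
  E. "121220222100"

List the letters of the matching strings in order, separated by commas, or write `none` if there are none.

A → no match
B → no match — must end with "2"
C → match
D → no match
E → no match — must end with "2"

C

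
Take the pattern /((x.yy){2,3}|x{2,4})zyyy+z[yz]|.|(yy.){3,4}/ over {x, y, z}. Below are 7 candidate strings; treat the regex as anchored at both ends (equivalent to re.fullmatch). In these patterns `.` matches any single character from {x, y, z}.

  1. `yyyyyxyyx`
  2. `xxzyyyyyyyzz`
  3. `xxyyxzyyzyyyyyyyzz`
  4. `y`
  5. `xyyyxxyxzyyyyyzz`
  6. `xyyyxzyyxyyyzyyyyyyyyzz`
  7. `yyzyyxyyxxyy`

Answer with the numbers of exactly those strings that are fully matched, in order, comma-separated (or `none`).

1, 2, 3, 4, 6

1 → match
2 → match
3 → match
4 → match
5 → no match
6 → match
7 → no match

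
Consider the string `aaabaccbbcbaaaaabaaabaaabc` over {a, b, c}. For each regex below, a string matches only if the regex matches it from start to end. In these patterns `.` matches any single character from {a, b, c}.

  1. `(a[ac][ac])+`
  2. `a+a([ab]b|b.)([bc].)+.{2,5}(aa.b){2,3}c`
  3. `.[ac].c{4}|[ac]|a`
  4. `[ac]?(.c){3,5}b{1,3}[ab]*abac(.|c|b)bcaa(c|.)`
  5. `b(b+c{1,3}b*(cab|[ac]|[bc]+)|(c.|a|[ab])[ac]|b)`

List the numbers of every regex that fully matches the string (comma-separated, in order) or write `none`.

1 → no match
2 → match
3 → no match
4 → no match
5 → no match — must start with `b`

2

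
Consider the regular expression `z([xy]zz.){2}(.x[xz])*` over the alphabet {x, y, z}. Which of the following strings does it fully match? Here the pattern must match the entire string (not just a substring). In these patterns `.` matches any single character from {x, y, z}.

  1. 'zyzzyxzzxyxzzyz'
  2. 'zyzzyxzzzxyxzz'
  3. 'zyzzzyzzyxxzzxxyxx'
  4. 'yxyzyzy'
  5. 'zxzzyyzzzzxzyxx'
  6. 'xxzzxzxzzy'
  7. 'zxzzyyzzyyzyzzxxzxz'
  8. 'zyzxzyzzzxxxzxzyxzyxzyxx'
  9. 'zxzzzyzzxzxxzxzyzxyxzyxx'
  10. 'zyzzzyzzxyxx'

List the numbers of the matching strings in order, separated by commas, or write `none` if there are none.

1 → no match
2 → no match
3 → match
4 → no match — must start with 'z'
5 → match
6 → no match — must start with 'z'
7 → no match
8 → no match
9 → no match
10 → match

3, 5, 10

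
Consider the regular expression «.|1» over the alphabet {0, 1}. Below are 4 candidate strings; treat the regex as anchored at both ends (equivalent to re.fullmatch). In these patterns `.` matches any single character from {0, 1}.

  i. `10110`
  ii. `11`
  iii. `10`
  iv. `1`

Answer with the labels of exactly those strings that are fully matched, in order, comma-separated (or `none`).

i → no match
ii → no match
iii → no match
iv → match

iv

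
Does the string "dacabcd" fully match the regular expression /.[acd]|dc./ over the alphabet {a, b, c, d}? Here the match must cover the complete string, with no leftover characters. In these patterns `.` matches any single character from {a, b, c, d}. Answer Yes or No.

No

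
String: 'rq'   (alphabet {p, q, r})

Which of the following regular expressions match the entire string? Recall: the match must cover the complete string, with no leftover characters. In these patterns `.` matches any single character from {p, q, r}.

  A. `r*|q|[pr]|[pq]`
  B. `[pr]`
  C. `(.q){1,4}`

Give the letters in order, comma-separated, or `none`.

A → no match
B → no match
C → match

C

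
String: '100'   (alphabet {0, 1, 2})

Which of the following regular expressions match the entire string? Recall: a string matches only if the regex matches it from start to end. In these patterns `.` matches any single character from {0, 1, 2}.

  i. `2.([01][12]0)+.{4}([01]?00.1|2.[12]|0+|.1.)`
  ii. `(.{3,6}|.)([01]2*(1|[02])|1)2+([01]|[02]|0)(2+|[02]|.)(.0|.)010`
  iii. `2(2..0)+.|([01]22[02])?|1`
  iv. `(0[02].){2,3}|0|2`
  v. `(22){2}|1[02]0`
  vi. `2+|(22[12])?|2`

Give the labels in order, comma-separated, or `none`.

v

i → no match — must start with '2'
ii → no match — must end with '010'
iii → no match
iv → no match
v → match
vi → no match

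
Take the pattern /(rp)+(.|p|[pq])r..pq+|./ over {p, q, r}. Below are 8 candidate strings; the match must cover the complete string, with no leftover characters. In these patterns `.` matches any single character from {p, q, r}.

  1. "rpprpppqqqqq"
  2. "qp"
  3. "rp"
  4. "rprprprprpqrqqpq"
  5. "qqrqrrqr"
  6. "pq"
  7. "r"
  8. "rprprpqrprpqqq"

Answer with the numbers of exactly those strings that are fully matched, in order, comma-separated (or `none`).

1, 4, 7, 8

1 → match
2 → no match
3 → no match
4 → match
5 → no match
6 → no match
7 → match
8 → match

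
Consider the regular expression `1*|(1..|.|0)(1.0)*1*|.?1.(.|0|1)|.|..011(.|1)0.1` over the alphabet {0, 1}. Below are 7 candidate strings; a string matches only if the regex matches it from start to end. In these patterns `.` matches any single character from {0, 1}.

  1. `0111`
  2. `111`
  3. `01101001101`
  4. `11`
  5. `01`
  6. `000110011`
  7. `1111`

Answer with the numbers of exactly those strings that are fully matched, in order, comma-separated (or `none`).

1 → match
2 → match
3 → match
4 → match
5 → match
6 → match
7 → match

1, 2, 3, 4, 5, 6, 7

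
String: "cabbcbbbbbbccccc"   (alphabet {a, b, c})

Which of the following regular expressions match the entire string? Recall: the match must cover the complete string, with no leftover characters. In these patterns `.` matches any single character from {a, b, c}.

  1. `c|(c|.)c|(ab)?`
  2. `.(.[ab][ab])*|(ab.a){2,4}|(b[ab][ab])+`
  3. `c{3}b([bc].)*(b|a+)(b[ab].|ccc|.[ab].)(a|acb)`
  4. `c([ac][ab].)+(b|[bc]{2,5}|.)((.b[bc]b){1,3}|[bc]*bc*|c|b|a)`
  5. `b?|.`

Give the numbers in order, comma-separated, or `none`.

1 → no match
2 → no match
3 → no match
4 → match
5 → no match

4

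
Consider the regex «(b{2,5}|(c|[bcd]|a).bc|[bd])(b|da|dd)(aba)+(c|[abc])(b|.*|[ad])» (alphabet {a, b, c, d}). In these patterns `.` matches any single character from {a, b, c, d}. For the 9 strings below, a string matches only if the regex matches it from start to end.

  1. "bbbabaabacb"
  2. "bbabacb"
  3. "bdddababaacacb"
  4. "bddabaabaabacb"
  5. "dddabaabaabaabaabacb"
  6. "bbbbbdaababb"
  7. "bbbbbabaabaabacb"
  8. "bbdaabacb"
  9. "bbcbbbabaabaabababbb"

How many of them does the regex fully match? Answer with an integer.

1. "bbbabaabacb" → match
2. "bbabacb" → match
3 → no match
4 → match
5 → match
6. "bbbbbdaababb" → match
7 → match
8. "bbdaabacb" → match
9 → no match
Total matched: 7

7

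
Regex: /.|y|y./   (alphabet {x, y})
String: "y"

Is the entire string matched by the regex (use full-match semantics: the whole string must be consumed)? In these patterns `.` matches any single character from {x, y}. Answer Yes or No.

Yes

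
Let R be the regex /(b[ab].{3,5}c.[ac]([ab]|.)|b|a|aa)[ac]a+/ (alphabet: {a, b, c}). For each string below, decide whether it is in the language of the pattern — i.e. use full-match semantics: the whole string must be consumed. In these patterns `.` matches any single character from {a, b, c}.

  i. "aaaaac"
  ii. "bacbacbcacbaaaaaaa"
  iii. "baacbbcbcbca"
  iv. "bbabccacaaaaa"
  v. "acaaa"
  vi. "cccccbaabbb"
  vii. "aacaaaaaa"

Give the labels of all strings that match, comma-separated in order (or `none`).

i → no match — must end with "a"
ii → match
iii → match
iv → match
v → match
vi → no match — must end with "a"
vii → match

ii, iii, iv, v, vii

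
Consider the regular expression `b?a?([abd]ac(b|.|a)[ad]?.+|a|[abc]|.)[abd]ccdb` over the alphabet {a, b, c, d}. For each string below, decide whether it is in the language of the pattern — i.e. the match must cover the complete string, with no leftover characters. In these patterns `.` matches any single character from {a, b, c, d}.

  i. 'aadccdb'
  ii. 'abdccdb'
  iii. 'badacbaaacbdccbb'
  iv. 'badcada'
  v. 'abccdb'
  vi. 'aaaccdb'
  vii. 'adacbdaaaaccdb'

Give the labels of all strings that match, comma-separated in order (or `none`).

i. 'aadccdb' → match
ii. 'abdccdb' → match
iii → no match — must end with 'ccdb'
iv. 'badcada' → no match — must end with 'ccdb'
v. 'abccdb' → match
vi. 'aaaccdb' → match
vii → match

i, ii, v, vi, vii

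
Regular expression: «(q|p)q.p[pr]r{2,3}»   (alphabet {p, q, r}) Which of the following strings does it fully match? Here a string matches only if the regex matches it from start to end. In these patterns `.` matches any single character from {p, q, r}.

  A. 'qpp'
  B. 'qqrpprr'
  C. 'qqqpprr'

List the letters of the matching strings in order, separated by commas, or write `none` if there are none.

A → no match — must end with 'r'
B → match
C → match

B, C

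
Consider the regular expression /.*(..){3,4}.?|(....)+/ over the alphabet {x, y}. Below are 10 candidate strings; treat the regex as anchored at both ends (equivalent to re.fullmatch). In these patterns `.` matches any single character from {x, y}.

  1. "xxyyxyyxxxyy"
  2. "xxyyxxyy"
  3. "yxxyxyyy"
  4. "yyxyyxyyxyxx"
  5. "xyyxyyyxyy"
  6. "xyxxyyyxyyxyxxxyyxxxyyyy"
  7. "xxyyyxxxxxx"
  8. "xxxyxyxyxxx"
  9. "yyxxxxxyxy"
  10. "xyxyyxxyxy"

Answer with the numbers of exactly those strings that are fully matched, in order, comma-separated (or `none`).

1, 2, 3, 4, 5, 6, 7, 8, 9, 10

1 → match
2 → match
3 → match
4 → match
5 → match
6 → match
7 → match
8 → match
9 → match
10 → match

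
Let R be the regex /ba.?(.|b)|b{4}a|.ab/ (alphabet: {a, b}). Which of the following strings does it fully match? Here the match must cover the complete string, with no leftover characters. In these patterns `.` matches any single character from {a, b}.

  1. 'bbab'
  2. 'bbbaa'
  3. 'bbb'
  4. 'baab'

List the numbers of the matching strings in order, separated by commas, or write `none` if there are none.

4

1. 'bbab' → no match
2. 'bbbaa' → no match
3. 'bbb' → no match
4. 'baab' → match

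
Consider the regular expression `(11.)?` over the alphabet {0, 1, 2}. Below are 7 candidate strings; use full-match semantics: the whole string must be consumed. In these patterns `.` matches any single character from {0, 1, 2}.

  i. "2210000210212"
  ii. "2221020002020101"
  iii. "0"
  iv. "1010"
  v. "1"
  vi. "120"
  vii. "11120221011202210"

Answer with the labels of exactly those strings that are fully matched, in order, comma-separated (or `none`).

none

i → no match
ii → no match
iii → no match
iv → no match
v → no match
vi → no match
vii → no match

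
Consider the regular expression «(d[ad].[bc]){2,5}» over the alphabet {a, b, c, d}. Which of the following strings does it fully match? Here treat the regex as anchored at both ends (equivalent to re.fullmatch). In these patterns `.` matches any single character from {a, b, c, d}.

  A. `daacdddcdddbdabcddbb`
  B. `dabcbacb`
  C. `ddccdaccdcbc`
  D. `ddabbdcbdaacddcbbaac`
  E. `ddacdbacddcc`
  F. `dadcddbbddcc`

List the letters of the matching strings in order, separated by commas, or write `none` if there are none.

A → match
B. `dabcbacb` → no match
C. `ddccdaccdcbc` → no match
D → no match
E. `ddacdbacddcc` → no match
F. `dadcddbbddcc` → match

A, F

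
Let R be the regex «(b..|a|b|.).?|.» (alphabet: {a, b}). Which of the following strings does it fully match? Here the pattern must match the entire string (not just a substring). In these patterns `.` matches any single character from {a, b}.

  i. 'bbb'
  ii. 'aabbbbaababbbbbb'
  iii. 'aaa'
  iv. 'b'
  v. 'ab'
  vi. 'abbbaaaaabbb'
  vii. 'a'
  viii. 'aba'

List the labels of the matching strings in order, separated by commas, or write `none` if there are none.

i, iv, v, vii

i → match
ii → no match
iii → no match
iv → match
v → match
vi → no match
vii → match
viii → no match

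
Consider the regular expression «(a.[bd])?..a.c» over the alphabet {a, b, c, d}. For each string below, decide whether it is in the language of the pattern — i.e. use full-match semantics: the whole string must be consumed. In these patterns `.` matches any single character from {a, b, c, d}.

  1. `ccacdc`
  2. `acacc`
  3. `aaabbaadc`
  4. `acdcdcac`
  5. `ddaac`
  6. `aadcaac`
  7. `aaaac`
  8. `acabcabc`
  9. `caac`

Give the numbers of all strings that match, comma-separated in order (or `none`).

1 → no match
2 → match
3 → no match
4 → no match
5 → match
6 → no match
7 → match
8 → no match
9 → no match

2, 5, 7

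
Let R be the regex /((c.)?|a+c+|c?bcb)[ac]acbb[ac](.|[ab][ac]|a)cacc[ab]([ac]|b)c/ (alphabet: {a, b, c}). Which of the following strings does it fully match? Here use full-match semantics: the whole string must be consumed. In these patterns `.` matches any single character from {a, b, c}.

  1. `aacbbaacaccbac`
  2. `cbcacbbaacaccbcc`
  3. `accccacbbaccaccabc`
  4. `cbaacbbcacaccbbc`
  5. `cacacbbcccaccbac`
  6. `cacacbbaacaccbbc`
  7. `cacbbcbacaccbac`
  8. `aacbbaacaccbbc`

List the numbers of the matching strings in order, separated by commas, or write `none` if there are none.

1, 2, 3, 4, 5, 6, 7, 8

1 → match
2 → match
3 → match
4 → match
5 → match
6 → match
7 → match
8 → match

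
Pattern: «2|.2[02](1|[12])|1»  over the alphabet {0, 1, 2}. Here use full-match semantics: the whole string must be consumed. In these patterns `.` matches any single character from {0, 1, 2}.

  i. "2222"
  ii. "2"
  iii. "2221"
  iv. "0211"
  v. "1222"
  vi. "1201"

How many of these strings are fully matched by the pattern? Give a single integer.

i → match
ii → match
iii → match
iv → no match
v → match
vi → match
Total matched: 5

5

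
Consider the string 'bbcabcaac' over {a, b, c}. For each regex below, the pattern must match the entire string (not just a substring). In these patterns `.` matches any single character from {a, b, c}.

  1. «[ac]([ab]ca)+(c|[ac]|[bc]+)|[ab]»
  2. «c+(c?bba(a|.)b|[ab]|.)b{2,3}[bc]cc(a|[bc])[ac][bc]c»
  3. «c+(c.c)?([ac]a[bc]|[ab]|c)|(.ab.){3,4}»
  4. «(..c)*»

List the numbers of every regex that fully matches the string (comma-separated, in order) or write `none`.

4

1 → no match
2 → no match — must start with 'c'
3 → no match
4 → match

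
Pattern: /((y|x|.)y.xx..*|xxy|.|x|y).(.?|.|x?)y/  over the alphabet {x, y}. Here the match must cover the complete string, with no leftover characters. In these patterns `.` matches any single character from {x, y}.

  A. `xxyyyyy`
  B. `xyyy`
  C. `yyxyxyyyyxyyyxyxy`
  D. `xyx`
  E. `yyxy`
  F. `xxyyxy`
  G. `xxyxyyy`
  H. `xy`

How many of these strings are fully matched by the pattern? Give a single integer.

A → no match
B → match
C → no match
D → no match — must end with `y`
E → match
F → match
G → no match
H → no match
Total matched: 3

3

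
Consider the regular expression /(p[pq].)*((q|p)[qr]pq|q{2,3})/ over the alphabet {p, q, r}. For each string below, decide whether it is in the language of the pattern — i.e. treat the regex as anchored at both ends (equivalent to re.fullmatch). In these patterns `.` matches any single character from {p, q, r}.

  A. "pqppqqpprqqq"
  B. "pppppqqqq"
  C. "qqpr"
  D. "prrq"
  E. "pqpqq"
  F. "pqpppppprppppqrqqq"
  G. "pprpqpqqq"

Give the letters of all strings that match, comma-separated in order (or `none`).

A. "pqppqqpprqqq" → match
B. "pppppqqqq" → match
C. "qqpr" → no match
D. "prrq" → no match
E. "pqpqq" → match
F → match
G. "pprpqpqqq" → match

A, B, E, F, G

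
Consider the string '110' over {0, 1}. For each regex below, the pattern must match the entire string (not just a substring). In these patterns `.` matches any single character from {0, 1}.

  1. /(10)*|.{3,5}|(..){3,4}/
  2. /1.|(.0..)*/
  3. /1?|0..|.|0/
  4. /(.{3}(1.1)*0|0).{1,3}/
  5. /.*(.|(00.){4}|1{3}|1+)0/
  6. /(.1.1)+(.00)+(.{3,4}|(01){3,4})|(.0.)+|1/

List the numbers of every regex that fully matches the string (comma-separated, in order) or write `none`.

1, 5

1 → match
2 → no match
3 → no match
4 → no match
5 → match
6 → no match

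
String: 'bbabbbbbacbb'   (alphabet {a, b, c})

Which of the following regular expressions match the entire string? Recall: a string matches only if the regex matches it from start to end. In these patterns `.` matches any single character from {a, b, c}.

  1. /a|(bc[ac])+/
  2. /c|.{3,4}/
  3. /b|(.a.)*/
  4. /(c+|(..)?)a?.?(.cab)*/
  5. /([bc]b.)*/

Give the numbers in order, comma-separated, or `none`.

5

1 → no match
2 → no match
3 → no match
4 → no match
5 → match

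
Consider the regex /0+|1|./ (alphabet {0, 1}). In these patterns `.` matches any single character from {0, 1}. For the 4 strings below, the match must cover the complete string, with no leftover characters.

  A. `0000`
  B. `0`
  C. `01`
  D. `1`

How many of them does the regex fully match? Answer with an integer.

A → match
B → match
C → no match
D → match
Total matched: 3

3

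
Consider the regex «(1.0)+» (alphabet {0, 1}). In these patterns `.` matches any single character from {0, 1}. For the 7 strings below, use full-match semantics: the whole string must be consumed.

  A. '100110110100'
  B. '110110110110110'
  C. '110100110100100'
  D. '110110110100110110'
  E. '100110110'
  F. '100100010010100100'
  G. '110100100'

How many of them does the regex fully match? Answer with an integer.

A → match
B → match
C → match
D → match
E → match
F → no match
G → match
Total matched: 6

6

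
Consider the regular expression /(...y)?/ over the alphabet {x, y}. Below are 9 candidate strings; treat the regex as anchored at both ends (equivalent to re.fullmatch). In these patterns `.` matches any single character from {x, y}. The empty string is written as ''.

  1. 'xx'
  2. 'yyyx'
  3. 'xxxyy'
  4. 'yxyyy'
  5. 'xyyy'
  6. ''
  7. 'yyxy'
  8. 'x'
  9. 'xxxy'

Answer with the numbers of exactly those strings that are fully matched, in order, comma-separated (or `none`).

5, 6, 7, 9

1 → no match
2 → no match
3 → no match
4 → no match
5 → match
6 → match
7 → match
8 → no match
9 → match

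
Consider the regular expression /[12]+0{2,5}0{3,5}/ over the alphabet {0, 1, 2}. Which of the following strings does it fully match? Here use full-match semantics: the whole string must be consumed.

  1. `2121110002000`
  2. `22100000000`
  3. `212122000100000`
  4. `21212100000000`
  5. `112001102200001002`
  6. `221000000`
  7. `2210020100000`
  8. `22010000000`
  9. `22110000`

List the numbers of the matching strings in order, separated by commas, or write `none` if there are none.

1 → no match
2. `22100000000` → match
3 → no match
4 → match
5 → no match — must end with `0`
6. `221000000` → match
7 → no match
8. `22010000000` → no match
9. `22110000` → no match

2, 4, 6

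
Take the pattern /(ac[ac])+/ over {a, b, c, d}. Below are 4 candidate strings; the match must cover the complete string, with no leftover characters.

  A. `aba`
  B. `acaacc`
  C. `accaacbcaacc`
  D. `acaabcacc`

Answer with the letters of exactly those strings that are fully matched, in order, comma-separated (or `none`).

A. `aba` → no match — must start with `ac`
B. `acaacc` → match
C. `accaacbcaacc` → no match
D. `acaabcacc` → no match

B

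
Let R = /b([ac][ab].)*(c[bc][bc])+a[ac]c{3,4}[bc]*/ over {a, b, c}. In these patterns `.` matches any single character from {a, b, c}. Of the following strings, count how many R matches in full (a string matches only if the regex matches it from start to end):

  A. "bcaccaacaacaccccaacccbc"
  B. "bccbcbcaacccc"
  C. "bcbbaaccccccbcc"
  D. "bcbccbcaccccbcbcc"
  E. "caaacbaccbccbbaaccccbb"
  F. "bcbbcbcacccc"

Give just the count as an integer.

A → match
B → match
C → match
D → match
E → no match — must start with "b"
F. "bcbbcbcacccc" → match
Total matched: 5

5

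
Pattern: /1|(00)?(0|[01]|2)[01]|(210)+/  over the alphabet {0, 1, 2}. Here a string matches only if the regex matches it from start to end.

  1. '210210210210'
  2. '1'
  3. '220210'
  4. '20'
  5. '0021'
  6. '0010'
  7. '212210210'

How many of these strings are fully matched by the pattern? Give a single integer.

5

1 → match
2 → match
3 → no match
4 → match
5 → match
6 → match
7 → no match
Total matched: 5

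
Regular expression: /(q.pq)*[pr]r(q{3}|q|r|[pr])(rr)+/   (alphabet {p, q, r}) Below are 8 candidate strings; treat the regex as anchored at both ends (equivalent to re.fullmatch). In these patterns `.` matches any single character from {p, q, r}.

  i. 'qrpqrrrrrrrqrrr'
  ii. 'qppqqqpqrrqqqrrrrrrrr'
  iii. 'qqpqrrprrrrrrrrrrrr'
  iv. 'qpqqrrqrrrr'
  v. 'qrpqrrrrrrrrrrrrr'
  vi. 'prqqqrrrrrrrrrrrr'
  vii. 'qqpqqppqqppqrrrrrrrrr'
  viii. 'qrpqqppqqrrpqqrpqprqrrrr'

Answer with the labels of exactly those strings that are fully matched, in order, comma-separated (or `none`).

ii, iii, v, vi, vii

i → no match
ii → match
iii → match
iv → no match
v → match
vi → match
vii → match
viii → no match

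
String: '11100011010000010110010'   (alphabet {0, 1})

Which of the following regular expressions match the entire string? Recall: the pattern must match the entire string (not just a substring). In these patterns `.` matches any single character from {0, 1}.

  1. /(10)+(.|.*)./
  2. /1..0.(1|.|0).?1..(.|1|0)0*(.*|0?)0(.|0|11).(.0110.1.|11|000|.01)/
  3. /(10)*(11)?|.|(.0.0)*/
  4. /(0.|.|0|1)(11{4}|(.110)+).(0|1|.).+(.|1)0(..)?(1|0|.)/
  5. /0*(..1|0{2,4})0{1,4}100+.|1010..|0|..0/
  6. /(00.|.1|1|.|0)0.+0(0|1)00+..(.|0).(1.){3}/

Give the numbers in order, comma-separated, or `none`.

1 → no match — must start with '10'
2 → match
3 → no match
4 → no match
5 → no match
6 → no match

2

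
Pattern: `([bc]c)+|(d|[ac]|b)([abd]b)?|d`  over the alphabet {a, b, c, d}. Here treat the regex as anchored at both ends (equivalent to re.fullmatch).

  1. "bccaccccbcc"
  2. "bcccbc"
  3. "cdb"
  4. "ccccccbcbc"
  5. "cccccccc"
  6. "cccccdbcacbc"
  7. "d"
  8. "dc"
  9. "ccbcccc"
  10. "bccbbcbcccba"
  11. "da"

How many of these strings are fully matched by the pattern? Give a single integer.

1 → no match
2 → match
3 → match
4 → match
5 → match
6 → no match
7 → match
8 → no match
9 → no match
10 → no match
11 → no match
Total matched: 5

5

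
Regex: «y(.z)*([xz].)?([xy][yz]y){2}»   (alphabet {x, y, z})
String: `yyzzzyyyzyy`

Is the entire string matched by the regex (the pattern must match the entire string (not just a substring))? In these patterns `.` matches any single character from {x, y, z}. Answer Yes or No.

No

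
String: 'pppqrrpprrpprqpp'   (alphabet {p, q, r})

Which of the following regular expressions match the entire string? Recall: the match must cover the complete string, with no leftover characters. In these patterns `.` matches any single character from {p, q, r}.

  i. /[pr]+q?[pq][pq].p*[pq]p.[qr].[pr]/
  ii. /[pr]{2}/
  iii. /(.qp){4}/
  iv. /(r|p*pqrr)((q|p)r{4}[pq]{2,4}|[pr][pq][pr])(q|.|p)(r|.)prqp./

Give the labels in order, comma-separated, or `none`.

i → no match
ii → no match
iii → no match — must end with 'qp'
iv → match

iv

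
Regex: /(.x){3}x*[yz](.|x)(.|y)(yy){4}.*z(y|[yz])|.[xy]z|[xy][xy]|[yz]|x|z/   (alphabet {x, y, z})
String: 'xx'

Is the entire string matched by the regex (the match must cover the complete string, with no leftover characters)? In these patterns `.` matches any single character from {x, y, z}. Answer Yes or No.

Yes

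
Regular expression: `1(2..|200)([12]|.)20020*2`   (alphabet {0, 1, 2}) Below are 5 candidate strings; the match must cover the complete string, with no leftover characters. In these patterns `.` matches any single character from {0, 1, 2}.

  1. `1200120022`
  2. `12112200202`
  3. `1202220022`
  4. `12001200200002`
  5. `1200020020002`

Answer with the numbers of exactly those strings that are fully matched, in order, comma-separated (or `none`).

1 → match
2 → match
3 → match
4 → match
5 → match

1, 2, 3, 4, 5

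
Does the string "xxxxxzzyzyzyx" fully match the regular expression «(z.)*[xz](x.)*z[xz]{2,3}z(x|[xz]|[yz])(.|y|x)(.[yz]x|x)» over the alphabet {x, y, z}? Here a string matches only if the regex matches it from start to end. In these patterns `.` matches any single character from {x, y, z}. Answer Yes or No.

No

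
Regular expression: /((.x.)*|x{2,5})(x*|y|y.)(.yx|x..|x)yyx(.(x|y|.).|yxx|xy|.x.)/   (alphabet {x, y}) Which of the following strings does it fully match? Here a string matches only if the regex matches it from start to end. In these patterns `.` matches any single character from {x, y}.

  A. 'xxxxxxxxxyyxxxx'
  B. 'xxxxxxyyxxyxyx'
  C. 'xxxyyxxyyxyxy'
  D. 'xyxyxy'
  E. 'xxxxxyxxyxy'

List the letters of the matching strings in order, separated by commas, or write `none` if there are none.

A → match
B → no match
C → no match
D → no match
E → no match

A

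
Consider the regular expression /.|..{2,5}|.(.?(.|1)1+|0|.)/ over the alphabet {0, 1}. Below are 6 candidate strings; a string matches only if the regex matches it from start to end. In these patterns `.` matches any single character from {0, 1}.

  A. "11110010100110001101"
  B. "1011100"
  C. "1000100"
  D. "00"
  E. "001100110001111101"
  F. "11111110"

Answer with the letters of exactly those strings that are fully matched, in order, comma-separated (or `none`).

A → no match
B → no match
C → no match
D → match
E → no match
F → no match

D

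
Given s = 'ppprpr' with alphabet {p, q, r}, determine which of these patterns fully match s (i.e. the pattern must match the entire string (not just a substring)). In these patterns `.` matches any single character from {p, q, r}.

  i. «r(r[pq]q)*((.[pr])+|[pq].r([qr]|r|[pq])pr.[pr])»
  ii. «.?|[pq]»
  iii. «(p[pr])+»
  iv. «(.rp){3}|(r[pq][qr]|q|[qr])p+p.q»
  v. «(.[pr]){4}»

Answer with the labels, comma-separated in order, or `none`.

iii

i → no match — must start with 'r'
ii → no match
iii → match
iv → no match
v → no match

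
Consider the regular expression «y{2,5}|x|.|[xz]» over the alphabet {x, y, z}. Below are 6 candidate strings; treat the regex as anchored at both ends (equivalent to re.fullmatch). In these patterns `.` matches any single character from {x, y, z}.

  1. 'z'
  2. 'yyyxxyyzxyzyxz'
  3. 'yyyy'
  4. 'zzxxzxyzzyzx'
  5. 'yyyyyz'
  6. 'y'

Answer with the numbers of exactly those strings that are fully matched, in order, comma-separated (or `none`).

1 → match
2 → no match
3 → match
4 → no match
5 → no match
6 → match

1, 3, 6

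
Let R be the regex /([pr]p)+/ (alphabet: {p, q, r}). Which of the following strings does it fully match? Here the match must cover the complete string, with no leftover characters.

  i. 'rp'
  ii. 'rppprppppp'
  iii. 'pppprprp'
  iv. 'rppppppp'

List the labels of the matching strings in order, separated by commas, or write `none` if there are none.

i → match
ii → match
iii → match
iv → match

i, ii, iii, iv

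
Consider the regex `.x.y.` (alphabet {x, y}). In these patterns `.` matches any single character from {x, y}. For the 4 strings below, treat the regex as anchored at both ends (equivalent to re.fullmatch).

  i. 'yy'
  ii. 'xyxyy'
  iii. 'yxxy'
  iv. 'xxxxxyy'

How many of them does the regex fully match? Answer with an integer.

0

i. 'yy' → no match
ii. 'xyxyy' → no match
iii. 'yxxy' → no match
iv. 'xxxxxyy' → no match
Total matched: 0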